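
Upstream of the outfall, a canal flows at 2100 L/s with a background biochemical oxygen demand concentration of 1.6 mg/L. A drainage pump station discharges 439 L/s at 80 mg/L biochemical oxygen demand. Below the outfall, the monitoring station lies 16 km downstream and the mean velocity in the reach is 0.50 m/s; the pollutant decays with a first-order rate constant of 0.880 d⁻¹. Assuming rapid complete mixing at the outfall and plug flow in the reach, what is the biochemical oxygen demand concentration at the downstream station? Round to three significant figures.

Mixed concentration C = ΣQC/ΣQ = (2100·1.600 + 439.0·80.00) / 2539 = 38480/2539 = 15.16 mg/L.
Travel time t = 16·1000 / 0.50 = 32000 s = 8.889 h.
After decay, C = 15.16 × e^(−kt) = 15.16 × 0.7219 = 10.94 mg/L.

10.9 mg/L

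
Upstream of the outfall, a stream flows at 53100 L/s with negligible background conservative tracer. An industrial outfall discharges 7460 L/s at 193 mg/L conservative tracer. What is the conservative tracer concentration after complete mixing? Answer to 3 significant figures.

Flow-weighted average: C = (53100·0 + 7460·193.0) / 60560 = 1440000/60560 = 23.77 mg/L.

23.8 mg/L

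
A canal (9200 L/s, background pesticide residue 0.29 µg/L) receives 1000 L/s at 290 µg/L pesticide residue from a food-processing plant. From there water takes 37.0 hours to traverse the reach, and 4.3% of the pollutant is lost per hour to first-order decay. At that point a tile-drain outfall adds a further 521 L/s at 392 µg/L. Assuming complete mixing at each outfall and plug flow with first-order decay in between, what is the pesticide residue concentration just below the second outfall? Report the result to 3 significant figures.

24.4 µg/L

Conservation of mass: C = (9200·0.2900 + 1000·290.0) / 10200 = 292700/10200 = 28.69 µg/L; combined flow 10200 L/s.
4.3%/h lost → k = −ln(1 − 0.043) = 0.04395 h⁻¹.
Applying C = C₀e^(−kt): 28.69 × 0.1967 = 5.643 µg/L.
Second outfall: C = (10200·5.643 + 521.0·392.0)/10720 = 24.42 µg/L.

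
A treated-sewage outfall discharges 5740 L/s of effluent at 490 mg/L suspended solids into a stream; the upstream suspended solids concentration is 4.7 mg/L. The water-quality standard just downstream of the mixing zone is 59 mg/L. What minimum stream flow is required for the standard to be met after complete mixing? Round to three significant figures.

45600 L/s

Set C_mix = 59: (Q·4.700 + 5740·490.0) / (Q + 5740) = 59
→ Q = 5740·(490.0 − 59)/(59 − 4.700) = 45560 L/s.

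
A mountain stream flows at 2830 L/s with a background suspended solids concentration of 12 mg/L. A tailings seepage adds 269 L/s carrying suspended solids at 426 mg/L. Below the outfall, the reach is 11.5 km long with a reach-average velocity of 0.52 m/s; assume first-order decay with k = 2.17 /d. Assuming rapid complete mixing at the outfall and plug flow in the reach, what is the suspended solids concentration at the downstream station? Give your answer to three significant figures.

27.5 mg/L

Conservation of mass: C = (2830·12.00 + 269.0·426.0) / 3099 = 148600/3099 = 47.94 mg/L.
Travel time t = 11.5·1000 / 0.52 = 22120 s = 6.143 h.
Applying C = C₀e^(−kt): 47.94 × 0.5738 = 27.51 mg/L.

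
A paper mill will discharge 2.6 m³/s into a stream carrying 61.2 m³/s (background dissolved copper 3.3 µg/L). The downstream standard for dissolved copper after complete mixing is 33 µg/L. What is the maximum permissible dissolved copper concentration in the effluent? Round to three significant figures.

732 µg/L

At the limit, (Qr·Cr + Qe·Cₑ)/(Qr + Qe) = 33:
Cₑ = (63.80·33 − 61.20·3.300) / 2.600 = 732.1 µg/L.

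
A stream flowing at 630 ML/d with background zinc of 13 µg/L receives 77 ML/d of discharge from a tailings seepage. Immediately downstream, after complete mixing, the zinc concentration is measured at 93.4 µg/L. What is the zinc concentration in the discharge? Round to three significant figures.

751 µg/L

Mass balance: 630.0·13.00 + 77.00·Cₑ = 707.0·93.40
→ Cₑ = (707.0·93.40 − 630.0·13.00) / 77.00 = 751.2 µg/L.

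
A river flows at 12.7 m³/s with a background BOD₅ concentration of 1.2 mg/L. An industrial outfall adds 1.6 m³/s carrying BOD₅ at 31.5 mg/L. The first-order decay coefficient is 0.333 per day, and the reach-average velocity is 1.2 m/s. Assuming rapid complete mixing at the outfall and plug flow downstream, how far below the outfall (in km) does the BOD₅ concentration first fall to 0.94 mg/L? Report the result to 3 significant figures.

494 km

Mixed concentration C = ΣQC/ΣQ = (12.70·1.200 + 1.600·31.50) / 14.30 = 65.64/14.30 = 4.590 mg/L.
Set 4.590·exp(−k·t) = 0.94 → t = ln(4.590/0.94)/k = 411500 s = 114.3 h.
Distance = v·t = 1.2·411500 = 493700 m = 493.7 km.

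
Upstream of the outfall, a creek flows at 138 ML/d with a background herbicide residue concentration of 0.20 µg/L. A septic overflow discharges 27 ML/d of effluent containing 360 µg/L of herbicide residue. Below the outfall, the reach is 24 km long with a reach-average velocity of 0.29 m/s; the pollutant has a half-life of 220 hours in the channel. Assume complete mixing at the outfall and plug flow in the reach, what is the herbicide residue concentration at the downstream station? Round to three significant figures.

54.9 µg/L

Conservation of mass: C = (138.0·0.2000 + 27.00·360.0) / 165.0 = 9748/165.0 = 59.08 µg/L.
Travel time t = 24·1000 / 0.29 = 82760 s = 22.99 h.
Half-life 220 h → k = ln 2 / 220 = 0.003151 h⁻¹ = 0.07562 d⁻¹.
Decay over the reach: 59.08·exp(−kt) = 59.08·0.9301 = 54.95 µg/L.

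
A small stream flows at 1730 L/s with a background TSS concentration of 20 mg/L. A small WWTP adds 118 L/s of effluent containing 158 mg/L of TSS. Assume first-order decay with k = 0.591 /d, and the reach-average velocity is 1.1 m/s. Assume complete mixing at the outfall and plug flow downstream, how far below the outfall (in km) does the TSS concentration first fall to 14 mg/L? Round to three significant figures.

116 km

Flow-weighted average: C = (1730·20.00 + 118.0·158.0) / 1848 = 53240/1848 = 28.81 mg/L.
Set 28.81·exp(−k·t) = 14 → t = ln(28.81/14)/k = 105500 s = 29.31 h.
Distance = v·t = 1.1·105500 = 116100 m = 116.1 km.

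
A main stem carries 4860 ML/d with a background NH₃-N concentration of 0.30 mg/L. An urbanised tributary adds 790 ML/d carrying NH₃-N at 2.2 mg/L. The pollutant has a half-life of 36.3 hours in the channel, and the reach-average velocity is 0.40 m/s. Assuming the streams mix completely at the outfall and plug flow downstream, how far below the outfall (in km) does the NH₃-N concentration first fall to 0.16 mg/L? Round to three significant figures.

Mass balance: C = (4860·0.3000 + 790.0·2.200) / 5650 = 3196/5650 = 0.5657 mg/L.
Half-life 36.3 h → k = ln 2 / 36.3 = 0.01909 h⁻¹ = 0.4583 d⁻¹.
Set 0.5657·exp(−k·t) = 0.16 → t = ln(0.5657/0.16)/k = 238100 s = 66.13 h.
Distance = v·t = 0.40·238100 = 95230 m = 95.23 km.

95.2 km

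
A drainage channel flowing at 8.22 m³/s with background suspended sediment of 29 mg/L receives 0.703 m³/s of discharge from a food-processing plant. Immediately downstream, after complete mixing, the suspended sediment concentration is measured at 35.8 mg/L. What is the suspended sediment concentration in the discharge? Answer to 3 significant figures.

Mass balance: 8.220·29.00 + 0.7030·Cₑ = 8.923·35.80
→ Cₑ = (8.923·35.80 − 8.220·29.00) / 0.7030 = 115.3 mg/L.

115 mg/L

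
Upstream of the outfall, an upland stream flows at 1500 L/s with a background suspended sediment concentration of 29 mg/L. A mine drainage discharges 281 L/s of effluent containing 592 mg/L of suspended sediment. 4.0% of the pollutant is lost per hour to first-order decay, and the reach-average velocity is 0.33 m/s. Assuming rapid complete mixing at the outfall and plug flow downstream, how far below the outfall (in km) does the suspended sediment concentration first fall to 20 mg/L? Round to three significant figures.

Flow-weighted average: C = (1500·29.00 + 281.0·592.0) / 1781 = 209900/1781 = 117.8 mg/L.
4.0%/h lost → k = −ln(1 − 0.04) = 0.04082 h⁻¹.
Set 117.8·exp(−k·t) = 20 → t = ln(117.8/20)/k = 156400 s = 43.44 h.
Distance = v·t = 0.33·156400 = 51610 m = 51.61 km.

51.6 km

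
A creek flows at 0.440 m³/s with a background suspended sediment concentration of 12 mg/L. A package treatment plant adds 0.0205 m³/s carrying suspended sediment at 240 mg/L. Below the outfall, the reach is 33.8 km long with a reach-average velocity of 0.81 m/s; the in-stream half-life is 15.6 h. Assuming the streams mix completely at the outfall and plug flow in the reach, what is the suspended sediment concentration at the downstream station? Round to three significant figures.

13.2 mg/L

Conservation of mass: C = (0.4400·12.00 + 0.02050·240.0) / 0.4605 = 10.20/0.4605 = 22.15 mg/L.
Travel time t = 33.8·1000 / 0.81 = 41730 s = 11.59 h.
Half-life 15.6 h → k = ln 2 / 15.6 = 0.04443 h⁻¹ = 1.066 d⁻¹.
Applying C = C₀e^(−kt): 22.15 × 0.5975 = 13.23 mg/L.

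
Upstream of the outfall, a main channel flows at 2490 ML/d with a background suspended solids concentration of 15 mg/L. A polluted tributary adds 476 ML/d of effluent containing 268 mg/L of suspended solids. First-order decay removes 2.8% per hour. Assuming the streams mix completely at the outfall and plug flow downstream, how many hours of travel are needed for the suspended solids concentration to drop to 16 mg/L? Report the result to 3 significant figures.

After mixing, C = (2490·15.00 + 476.0·268.0) / 2966 = 164900/2966 = 55.60 mg/L.
2.8%/h lost → k = −ln(1 − 0.028) = 0.02840 h⁻¹.
55.60·exp(−k·t) = 16 → t = ln(55.60/16)/k = 157900 s = 43.86 h.

43.9 h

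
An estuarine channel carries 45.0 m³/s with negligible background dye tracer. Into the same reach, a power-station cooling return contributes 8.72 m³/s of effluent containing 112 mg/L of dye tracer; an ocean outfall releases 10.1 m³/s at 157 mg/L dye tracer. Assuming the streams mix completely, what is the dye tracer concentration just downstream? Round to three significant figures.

40.1 mg/L

Mass balance: C = (45.00·0 + 8.720·112.0 + 10.10·157.0) / 63.82 = 2562/63.82 = 40.15 mg/L.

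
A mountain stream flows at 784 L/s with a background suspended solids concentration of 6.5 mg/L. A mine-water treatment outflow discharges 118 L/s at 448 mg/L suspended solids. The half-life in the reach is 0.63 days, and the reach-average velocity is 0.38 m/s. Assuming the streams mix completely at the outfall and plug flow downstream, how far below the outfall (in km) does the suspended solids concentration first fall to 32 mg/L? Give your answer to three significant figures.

Mixed concentration C = ΣQC/ΣQ = (784.0·6.500 + 118.0·448.0) / 902.0 = 57960/902.0 = 64.26 mg/L.
Half-life 0.63 d → k = ln 2 / 0.63 = 1.100 d⁻¹.
Set 64.26·exp(−k·t) = 32 → t = ln(64.26/32)/k = 54750 s = 15.21 h.
Distance = v·t = 0.38·54750 = 20800 m = 20.80 km.

20.8 km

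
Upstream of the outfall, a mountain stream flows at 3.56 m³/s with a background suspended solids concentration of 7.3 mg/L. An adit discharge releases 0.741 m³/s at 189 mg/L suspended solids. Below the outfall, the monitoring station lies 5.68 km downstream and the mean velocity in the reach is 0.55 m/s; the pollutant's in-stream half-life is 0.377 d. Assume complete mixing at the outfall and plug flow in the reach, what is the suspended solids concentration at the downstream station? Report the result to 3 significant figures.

31.0 mg/L

Conservation of mass: C = (3.560·7.300 + 0.7410·189.0) / 4.301 = 166.0/4.301 = 38.60 mg/L.
Travel time t = 5.68·1000 / 0.55 = 10330 s = 2.869 h.
Half-life 0.377 d → k = ln 2 / 0.377 = 1.839 d⁻¹.
First-order decay: C = 38.60·exp(−k·t) = 38.60·0.8027 = 30.99 mg/L.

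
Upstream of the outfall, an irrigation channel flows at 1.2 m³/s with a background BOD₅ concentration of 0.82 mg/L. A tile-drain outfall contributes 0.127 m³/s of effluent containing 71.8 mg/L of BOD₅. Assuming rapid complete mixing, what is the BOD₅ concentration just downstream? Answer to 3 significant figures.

Mixed concentration C = ΣQC/ΣQ = (1.200·0.8200 + 0.1270·71.80) / 1.327 = 10.10/1.327 = 7.613 mg/L.

7.61 mg/L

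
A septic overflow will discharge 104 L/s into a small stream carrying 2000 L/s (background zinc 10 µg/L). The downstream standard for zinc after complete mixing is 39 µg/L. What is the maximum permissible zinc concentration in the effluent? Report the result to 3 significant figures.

597 µg/L

At the limit, (Qr·Cr + Qe·Cₑ)/(Qr + Qe) = 39:
Cₑ = (2104·39 − 2000·10.00) / 104.0 = 596.7 µg/L.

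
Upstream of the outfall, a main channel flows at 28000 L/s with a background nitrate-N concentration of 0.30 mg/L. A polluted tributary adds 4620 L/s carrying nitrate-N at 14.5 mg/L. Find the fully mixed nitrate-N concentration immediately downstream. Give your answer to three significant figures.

2.31 mg/L

After mixing, C = (28000·0.3000 + 4620·14.50) / 32620 = 75390/32620 = 2.311 mg/L.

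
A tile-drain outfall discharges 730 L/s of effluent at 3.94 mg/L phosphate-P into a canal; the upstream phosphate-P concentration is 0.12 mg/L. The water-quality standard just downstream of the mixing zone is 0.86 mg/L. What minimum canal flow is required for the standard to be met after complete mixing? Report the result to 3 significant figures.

Set C_mix = 0.86: (Q·0.1200 + 730.0·3.940) / (Q + 730.0) = 0.86
→ Q = 730.0·(3.940 − 0.86)/(0.86 − 0.1200) = 3038 L/s.

3040 L/s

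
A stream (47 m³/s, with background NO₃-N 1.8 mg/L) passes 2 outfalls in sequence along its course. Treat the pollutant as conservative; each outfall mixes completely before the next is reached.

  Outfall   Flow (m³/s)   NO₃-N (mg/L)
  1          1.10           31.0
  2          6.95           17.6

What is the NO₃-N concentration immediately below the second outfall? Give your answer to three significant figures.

4.38 mg/L

Outfall 1: combined Q = 48.10 m³/s; C = (47.00·1.800 + 1.100·31.00)/48.10 = 2.468 mg/L.
Outfall 2: combined Q = 55.05 m³/s; C = (48.10·2.468 + 6.950·17.60)/55.05 = 4.378 mg/L.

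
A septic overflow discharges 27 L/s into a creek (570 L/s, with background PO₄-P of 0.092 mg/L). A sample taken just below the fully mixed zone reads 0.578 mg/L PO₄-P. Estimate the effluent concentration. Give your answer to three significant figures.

Mass balance: 570.0·0.09200 + 27.00·Cₑ = 597.0·0.5780
→ Cₑ = (597.0·0.5780 − 570.0·0.09200) / 27.00 = 10.84 mg/L.

10.8 mg/L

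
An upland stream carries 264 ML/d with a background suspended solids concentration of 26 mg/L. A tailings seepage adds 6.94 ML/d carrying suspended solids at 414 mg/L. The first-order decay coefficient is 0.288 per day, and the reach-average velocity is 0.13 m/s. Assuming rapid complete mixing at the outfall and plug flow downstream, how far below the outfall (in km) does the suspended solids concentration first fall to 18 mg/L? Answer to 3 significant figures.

27.0 km

Flow-weighted average: C = (264.0·26.00 + 6.940·414.0) / 270.9 = 9737/270.9 = 35.94 mg/L.
Set 35.94·exp(−k·t) = 18 → t = ln(35.94/18)/k = 207400 s = 57.62 h.
Distance = v·t = 0.13·207400 = 26970 m = 26.97 km.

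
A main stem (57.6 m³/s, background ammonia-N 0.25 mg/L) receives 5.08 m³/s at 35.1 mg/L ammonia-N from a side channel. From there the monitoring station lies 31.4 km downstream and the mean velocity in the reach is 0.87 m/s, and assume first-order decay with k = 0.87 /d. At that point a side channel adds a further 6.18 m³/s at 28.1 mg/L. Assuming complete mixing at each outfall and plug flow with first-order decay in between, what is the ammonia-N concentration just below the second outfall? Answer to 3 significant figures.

After mixing, C = (57.60·0.2500 + 5.080·35.10) / 62.68 = 192.7/62.68 = 3.074 mg/L; combined flow 62.68 m³/s.
Travel time t = 31.4·1000 / 0.87 = 36090 s = 10.03 h.
First-order decay: C = 3.074·exp(−k·t) = 3.074·0.6953 = 2.138 mg/L.
At the second outfall, C = (62.68·2.138 + 6.180·28.10) / (62.68 + 6.180) = 4.468 mg/L.

4.47 mg/L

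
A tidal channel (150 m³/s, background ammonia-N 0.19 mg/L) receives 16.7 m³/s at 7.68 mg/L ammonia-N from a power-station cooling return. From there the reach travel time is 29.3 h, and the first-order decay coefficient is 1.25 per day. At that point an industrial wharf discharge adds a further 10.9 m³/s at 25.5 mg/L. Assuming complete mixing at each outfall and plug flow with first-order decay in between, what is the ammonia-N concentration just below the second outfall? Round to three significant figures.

Flow-weighted average: C = (150.0·0.1900 + 16.70·7.680) / 166.7 = 156.8/166.7 = 0.9403 mg/L; combined flow 166.7 m³/s.
First-order decay: C = 0.9403·exp(−k·t) = 0.9403·0.2174 = 0.2044 mg/L.
At the second outfall, C = (166.7·0.2044 + 10.90·25.50) / (166.7 + 10.90) = 1.757 mg/L.

1.76 mg/L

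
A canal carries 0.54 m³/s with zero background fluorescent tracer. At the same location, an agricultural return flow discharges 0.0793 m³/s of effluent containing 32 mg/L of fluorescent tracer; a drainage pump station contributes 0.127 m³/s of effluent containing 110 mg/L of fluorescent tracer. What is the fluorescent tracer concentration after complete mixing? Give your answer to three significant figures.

22.1 mg/L

Mixed concentration C = ΣQC/ΣQ = (0.5400·0 + 0.07930·32.00 + 0.1270·110.0) / 0.7463 = 16.51/0.7463 = 22.12 mg/L.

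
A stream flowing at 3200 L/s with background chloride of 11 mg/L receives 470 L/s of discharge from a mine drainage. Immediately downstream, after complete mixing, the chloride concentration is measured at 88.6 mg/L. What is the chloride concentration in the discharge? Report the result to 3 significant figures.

Mass balance: 3200·11.00 + 470.0·Cₑ = 3670·88.60
→ Cₑ = (3670·88.60 − 3200·11.00) / 470.0 = 616.9 mg/L.

617 mg/L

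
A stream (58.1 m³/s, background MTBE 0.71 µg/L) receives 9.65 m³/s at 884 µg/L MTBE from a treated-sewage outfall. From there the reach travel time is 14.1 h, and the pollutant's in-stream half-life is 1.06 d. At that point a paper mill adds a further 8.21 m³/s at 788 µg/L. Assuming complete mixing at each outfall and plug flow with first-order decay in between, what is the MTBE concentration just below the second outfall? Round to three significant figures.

162 µg/L

Flow-weighted average: C = (58.10·0.7100 + 9.650·884.0) / 67.75 = 8572/67.75 = 126.5 µg/L; combined flow 67.75 m³/s.
Half-life 1.06 d → k = ln 2 / 1.06 = 0.6539 d⁻¹.
Applying C = C₀e^(−kt): 126.5 × 0.6810 = 86.16 µg/L.
Second outfall: C = (67.75·86.16 + 8.210·788.0)/75.96 = 162.0 µg/L.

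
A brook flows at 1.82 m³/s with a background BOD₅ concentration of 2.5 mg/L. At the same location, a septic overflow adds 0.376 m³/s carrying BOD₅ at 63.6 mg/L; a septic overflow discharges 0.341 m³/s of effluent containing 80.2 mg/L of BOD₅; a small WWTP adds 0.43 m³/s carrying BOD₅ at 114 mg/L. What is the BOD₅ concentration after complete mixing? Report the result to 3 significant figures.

After mixing, C = (1.820·2.500 + 0.3760·63.60 + 0.3410·80.20 + 0.4300·114.0) / 2.967 = 104.8/2.967 = 35.33 mg/L.

35.3 mg/L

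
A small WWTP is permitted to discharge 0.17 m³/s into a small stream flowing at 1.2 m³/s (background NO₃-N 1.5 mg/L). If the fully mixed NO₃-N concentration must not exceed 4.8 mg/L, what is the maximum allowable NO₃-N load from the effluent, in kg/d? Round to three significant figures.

413 kg/d

Mass balance at the limit: 1.200·1.500 + 0.1700·Cₑ = 1.370·4.8 → Cₑ = 28.09 mg/L.
Load = 0.1700 m³/s × 28.09 g/m³ × 86 400 s/d = 412.6 kg/d.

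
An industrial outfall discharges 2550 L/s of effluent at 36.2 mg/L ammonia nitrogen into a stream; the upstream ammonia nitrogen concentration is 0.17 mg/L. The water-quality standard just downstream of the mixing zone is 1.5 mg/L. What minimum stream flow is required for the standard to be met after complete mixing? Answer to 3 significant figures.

66500 L/s

Set C_mix = 1.5: (Q·0.1700 + 2550·36.20) / (Q + 2550) = 1.5
→ Q = 2550·(36.20 − 1.5)/(1.5 − 0.1700) = 66530 L/s.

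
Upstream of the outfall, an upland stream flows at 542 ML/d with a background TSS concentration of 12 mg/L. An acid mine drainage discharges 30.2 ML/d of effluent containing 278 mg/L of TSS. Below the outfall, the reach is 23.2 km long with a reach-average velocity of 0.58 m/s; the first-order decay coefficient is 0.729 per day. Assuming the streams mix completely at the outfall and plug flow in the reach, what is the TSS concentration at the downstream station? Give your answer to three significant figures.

18.6 mg/L

Flow-weighted average: C = (542.0·12.00 + 30.20·278.0) / 572.2 = 14900/572.2 = 26.04 mg/L.
Travel time t = 23.2·1000 / 0.58 = 40000 s = 11.11 h.
Applying C = C₀e^(−kt): 26.04 × 0.7136 = 18.58 mg/L.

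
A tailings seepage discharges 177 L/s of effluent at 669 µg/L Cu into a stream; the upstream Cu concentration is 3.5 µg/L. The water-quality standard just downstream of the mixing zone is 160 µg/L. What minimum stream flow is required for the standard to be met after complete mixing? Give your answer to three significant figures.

Set C_mix = 160: (Q·3.500 + 177.0·669.0) / (Q + 177.0) = 160
→ Q = 177.0·(669.0 − 160)/(160 − 3.500) = 575.7 L/s.

576 L/s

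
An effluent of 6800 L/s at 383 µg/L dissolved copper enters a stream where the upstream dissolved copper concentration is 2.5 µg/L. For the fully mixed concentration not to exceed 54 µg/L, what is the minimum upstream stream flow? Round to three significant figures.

Set C_mix = 54: (Q·2.500 + 6800·383.0) / (Q + 6800) = 54
→ Q = 6800·(383.0 − 54)/(54 − 2.500) = 43440 L/s.

43400 L/s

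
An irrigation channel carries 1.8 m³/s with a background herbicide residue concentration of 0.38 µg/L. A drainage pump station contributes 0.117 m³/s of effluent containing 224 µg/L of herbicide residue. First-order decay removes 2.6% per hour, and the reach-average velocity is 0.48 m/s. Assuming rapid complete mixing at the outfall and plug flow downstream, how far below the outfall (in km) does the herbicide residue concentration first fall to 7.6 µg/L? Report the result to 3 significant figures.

40.2 km

Mixed concentration C = ΣQC/ΣQ = (1.800·0.3800 + 0.1170·224.0) / 1.917 = 26.89/1.917 = 14.03 µg/L.
2.6%/h lost → k = −ln(1 − 0.026) = 0.02634 h⁻¹.
Set 14.03·exp(−k·t) = 7.6 → t = ln(14.03/7.6)/k = 83760 s = 23.27 h.
Distance = v·t = 0.48·83760 = 40200 m = 40.20 km.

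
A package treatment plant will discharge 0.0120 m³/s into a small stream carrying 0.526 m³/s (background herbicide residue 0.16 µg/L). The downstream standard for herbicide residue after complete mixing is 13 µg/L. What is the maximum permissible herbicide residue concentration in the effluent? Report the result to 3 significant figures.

At the limit, (Qr·Cr + Qe·Cₑ)/(Qr + Qe) = 13:
Cₑ = (0.5380·13 − 0.5260·0.1600) / 0.01200 = 575.8 µg/L.

576 µg/L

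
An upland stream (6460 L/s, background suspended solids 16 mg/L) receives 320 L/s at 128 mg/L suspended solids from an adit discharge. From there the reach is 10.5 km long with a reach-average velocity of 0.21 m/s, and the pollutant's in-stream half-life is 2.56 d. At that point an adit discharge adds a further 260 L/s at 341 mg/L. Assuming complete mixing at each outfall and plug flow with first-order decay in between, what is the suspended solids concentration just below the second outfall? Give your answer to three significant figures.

30.1 mg/L

Conservation of mass: C = (6460·16.00 + 320.0·128.0) / 6780 = 144300/6780 = 21.29 mg/L; combined flow 6780 L/s.
Travel time t = 10.5·1000 / 0.21 = 50000 s = 13.89 h.
Half-life 2.56 d → k = ln 2 / 2.56 = 0.2708 d⁻¹.
After decay, C = 21.29 × e^(−kt) = 21.29 × 0.8550 = 18.20 mg/L.
Second outfall: C = (6780·18.20 + 260.0·341.0)/7040 = 30.12 mg/L.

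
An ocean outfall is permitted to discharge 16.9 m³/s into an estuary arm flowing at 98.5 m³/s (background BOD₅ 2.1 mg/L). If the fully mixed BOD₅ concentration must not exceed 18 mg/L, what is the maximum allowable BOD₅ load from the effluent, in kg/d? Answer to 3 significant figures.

162000 kg/d

Mass balance at the limit: 98.50·2.100 + 16.90·Cₑ = 115.4·18 → Cₑ = 110.7 mg/L.
Load = 16.90 m³/s × 110.7 g/m³ × 86 400 s/d = 161600 kg/d.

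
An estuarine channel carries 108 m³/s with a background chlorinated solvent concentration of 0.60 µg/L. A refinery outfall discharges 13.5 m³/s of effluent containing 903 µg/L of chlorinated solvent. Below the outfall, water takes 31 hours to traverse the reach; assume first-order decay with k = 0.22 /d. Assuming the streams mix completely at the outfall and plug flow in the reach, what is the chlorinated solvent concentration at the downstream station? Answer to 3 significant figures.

75.9 µg/L

Flow-weighted average: C = (108.0·0.6000 + 13.50·903.0) / 121.5 = 12260/121.5 = 100.9 µg/L.
Applying C = C₀e^(−kt): 100.9 × 0.7526 = 75.92 µg/L.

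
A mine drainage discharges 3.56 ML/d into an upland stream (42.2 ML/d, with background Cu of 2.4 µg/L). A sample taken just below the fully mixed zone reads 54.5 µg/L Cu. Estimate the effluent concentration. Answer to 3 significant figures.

672 µg/L

Mass balance: 42.20·2.400 + 3.560·Cₑ = 45.76·54.50
→ Cₑ = (45.76·54.50 − 42.20·2.400) / 3.560 = 672.1 µg/L.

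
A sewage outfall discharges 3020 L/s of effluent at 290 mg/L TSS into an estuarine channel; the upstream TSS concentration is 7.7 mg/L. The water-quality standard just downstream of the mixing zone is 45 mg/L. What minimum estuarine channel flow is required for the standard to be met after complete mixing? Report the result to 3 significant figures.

19800 L/s

Set C_mix = 45: (Q·7.700 + 3020·290.0) / (Q + 3020) = 45
→ Q = 3020·(290.0 − 45)/(45 − 7.700) = 19840 L/s.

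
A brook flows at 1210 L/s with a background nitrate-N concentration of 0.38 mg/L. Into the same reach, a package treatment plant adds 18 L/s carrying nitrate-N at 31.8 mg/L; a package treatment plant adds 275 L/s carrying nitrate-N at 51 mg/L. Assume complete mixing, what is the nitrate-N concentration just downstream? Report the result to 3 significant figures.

10.0 mg/L

After mixing, C = (1210·0.3800 + 18.00·31.80 + 275.0·51.00) / 1503 = 15060/1503 = 10.02 mg/L.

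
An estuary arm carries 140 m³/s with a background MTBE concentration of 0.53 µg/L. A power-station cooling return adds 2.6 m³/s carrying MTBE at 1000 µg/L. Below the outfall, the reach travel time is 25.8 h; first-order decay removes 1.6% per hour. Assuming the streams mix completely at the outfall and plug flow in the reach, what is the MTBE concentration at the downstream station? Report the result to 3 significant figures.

12.4 µg/L

After mixing, C = (140.0·0.5300 + 2.600·1000) / 142.6 = 2674/142.6 = 18.75 µg/L.
1.6%/h lost → k = −ln(1 − 0.016) = 0.01613 h⁻¹.
First-order decay: C = 18.75·exp(−k·t) = 18.75·0.6596 = 12.37 µg/L.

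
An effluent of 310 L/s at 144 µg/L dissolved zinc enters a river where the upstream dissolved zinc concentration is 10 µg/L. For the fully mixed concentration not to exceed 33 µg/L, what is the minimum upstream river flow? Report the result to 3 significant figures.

Set C_mix = 33: (Q·10.00 + 310.0·144.0) / (Q + 310.0) = 33
→ Q = 310.0·(144.0 − 33)/(33 − 10.00) = 1496 L/s.

1500 L/s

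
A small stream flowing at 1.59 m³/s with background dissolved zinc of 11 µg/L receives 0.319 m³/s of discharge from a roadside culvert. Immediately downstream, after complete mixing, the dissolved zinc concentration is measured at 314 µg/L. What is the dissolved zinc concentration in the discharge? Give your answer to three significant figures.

1820 µg/L

Mass balance: 1.590·11.00 + 0.3190·Cₑ = 1.909·314.0
→ Cₑ = (1.909·314.0 − 1.590·11.00) / 0.3190 = 1824 µg/L.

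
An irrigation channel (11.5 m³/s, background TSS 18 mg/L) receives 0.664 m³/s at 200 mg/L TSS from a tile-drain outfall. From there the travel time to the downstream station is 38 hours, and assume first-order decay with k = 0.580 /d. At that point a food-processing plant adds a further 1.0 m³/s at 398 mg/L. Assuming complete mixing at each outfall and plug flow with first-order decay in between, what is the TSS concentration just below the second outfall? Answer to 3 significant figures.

After mixing, C = (11.50·18.00 + 0.6640·200.0) / 12.16 = 339.8/12.16 = 27.93 mg/L; combined flow 12.16 m³/s.
Decay over the reach: 27.93·exp(−kt) = 27.93·0.3992 = 11.15 mg/L.
At the second outfall, C = (12.16·11.15 + 1.000·398.0) / (12.16 + 1.000) = 40.54 mg/L.

40.5 mg/L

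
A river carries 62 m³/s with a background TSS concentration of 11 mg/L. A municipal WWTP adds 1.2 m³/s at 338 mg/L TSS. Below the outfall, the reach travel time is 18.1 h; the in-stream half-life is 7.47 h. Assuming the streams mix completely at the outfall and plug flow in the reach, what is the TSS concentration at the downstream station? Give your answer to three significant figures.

After mixing, C = (62.00·11.00 + 1.200·338.0) / 63.20 = 1088/63.20 = 17.21 mg/L.
Half-life 7.47 h → k = ln 2 / 7.47 = 0.09279 h⁻¹ = 2.227 d⁻¹.
After decay, C = 17.21 × e^(−kt) = 17.21 × 0.1865 = 3.209 mg/L.

3.21 mg/L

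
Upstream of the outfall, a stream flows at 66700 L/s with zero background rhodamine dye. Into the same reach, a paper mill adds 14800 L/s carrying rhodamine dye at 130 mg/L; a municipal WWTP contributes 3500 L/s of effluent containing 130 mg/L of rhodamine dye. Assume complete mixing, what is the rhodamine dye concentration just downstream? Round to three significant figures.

Flow-weighted average: C = (66700·0 + 14800·130.0 + 3500·130.0) / 85000 = 2379000/85000 = 27.99 mg/L.

28.0 mg/L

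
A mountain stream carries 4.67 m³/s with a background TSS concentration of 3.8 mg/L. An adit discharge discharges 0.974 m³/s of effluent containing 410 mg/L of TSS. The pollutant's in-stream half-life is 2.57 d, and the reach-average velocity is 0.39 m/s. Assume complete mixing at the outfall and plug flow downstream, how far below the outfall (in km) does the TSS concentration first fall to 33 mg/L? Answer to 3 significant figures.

101 km

Flow-weighted average: C = (4.670·3.800 + 0.9740·410.0) / 5.644 = 417.1/5.644 = 73.90 mg/L.
Half-life 2.57 d → k = ln 2 / 2.57 = 0.2697 d⁻¹.
Set 73.90·exp(−k·t) = 33 → t = ln(73.90/33)/k = 258300 s = 71.74 h.
Distance = v·t = 0.39·258300 = 100700 m = 100.7 km.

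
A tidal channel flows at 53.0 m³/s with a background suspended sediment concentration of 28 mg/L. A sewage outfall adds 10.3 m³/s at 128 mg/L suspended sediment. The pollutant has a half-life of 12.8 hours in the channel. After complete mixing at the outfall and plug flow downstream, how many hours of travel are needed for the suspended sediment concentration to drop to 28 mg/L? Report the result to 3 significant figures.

Mixed concentration C = ΣQC/ΣQ = (53.00·28.00 + 10.30·128.0) / 63.30 = 2802/63.30 = 44.27 mg/L.
Half-life 12.8 h → k = ln 2 / 12.8 = 0.05415 h⁻¹ = 1.300 d⁻¹.
44.27·exp(−k·t) = 28 → t = ln(44.27/28)/k = 30460 s = 8.460 h.

8.46 h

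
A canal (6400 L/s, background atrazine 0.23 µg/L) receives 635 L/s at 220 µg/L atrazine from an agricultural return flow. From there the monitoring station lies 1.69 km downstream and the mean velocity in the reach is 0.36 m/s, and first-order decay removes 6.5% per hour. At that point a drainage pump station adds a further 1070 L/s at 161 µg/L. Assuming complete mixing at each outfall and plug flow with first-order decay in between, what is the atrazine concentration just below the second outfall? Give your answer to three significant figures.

Mass balance: C = (6400·0.2300 + 635.0·220.0) / 7035 = 141200/7035 = 20.07 µg/L; combined flow 7035 L/s.
Travel time t = 1.69·1000 / 0.36 = 4694 s = 1.304 h.
6.5%/h lost → k = −ln(1 − 0.065) = 0.06721 h⁻¹.
After decay, C = 20.07 × e^(−kt) = 20.07 × 0.9161 = 18.38 µg/L.
At the second outfall, C = (7035·18.38 + 1070·161.0) / (7035 + 1070) = 37.21 µg/L.

37.2 µg/L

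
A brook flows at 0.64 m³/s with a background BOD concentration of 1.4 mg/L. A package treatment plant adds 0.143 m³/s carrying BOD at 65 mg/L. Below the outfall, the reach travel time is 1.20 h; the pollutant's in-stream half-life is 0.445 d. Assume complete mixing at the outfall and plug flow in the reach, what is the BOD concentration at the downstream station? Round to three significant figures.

Mass balance: C = (0.6400·1.400 + 0.1430·65.00) / 0.7830 = 10.19/0.7830 = 13.02 mg/L.
Half-life 0.445 d → k = ln 2 / 0.445 = 1.558 d⁻¹.
Applying C = C₀e^(−kt): 13.02 × 0.9251 = 12.04 mg/L.

12.0 mg/L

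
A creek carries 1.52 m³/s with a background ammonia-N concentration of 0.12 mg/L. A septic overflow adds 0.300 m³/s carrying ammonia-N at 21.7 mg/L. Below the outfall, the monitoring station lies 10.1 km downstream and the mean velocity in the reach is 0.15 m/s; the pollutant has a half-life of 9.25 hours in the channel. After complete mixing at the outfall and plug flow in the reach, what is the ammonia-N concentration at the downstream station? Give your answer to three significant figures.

Flow-weighted average: C = (1.520·0.1200 + 0.3000·21.70) / 1.820 = 6.692/1.820 = 3.677 mg/L.
Travel time t = 10.1·1000 / 0.15 = 67330 s = 18.70 h.
Half-life 9.25 h → k = ln 2 / 9.25 = 0.07493 h⁻¹ = 1.798 d⁻¹.
Applying C = C₀e^(−kt): 3.677 × 0.2462 = 0.9054 mg/L.

0.905 mg/L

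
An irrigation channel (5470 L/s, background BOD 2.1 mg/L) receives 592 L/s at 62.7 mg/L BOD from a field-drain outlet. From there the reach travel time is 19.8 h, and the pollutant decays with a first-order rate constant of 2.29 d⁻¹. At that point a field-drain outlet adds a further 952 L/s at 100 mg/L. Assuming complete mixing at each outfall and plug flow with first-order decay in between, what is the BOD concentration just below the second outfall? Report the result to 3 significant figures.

14.6 mg/L

Conservation of mass: C = (5470·2.100 + 592.0·62.70) / 6062 = 48610/6062 = 8.018 mg/L; combined flow 6062 L/s.
First-order decay: C = 8.018·exp(−k·t) = 8.018·0.1512 = 1.212 mg/L.
Second outfall: C = (6062·1.212 + 952.0·100.0)/7014 = 14.62 mg/L.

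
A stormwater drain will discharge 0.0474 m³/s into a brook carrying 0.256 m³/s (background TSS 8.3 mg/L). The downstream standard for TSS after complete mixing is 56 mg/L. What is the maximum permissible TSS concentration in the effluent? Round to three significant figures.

314 mg/L

At the limit, (Qr·Cr + Qe·Cₑ)/(Qr + Qe) = 56:
Cₑ = (0.3034·56 − 0.2560·8.300) / 0.04740 = 313.6 mg/L.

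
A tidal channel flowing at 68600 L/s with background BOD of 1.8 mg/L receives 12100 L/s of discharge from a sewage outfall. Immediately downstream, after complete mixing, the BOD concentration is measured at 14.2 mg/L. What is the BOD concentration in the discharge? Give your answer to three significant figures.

84.5 mg/L

Mass balance: 68600·1.800 + 12100·Cₑ = 80700·14.20
→ Cₑ = (80700·14.20 − 68600·1.800) / 12100 = 84.50 mg/L.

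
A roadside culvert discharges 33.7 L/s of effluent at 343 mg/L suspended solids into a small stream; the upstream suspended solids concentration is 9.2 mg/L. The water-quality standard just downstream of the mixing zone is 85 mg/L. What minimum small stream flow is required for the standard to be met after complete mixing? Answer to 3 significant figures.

Set C_mix = 85: (Q·9.200 + 33.70·343.0) / (Q + 33.70) = 85
→ Q = 33.70·(343.0 − 85)/(85 − 9.200) = 114.7 L/s.

115 L/s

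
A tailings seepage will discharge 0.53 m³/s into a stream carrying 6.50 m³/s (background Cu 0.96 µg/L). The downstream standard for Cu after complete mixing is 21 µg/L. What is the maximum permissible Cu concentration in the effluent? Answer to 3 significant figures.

267 µg/L

At the limit, (Qr·Cr + Qe·Cₑ)/(Qr + Qe) = 21:
Cₑ = (7.030·21 − 6.500·0.9600) / 0.5300 = 266.8 µg/L.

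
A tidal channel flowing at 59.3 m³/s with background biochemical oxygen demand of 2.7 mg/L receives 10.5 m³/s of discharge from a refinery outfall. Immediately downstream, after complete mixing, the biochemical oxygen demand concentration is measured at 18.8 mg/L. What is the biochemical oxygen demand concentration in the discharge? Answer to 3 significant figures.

Mass balance: 59.30·2.700 + 10.50·Cₑ = 69.80·18.80
→ Cₑ = (69.80·18.80 − 59.30·2.700) / 10.50 = 109.7 mg/L.

110 mg/L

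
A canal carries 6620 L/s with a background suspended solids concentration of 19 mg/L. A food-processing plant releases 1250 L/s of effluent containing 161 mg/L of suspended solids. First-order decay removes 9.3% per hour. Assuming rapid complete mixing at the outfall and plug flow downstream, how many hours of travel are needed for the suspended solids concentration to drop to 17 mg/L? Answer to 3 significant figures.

Flow-weighted average: C = (6620·19.00 + 1250·161.0) / 7870 = 327000/7870 = 41.55 mg/L.
9.3%/h lost → k = −ln(1 − 0.093) = 0.09761 h⁻¹.
41.55·exp(−k·t) = 17 → t = ln(41.55/17)/k = 32960 s = 9.156 h.

9.16 h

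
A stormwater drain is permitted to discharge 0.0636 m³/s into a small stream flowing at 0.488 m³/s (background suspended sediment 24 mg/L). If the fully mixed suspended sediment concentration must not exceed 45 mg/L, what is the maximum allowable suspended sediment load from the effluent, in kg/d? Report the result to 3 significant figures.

1130 kg/d

Mass balance at the limit: 0.4880·24.00 + 0.06360·Cₑ = 0.5516·45 → Cₑ = 206.1 mg/L.
Load = 0.06360 m³/s × 206.1 g/m³ × 86 400 s/d = 1133 kg/d.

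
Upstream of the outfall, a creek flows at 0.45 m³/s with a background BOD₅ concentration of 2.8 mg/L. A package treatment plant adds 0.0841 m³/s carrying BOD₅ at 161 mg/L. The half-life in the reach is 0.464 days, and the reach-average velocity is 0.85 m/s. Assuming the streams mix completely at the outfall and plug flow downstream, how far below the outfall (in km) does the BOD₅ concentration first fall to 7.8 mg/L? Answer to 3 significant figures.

After mixing, C = (0.4500·2.800 + 0.08410·161.0) / 0.5341 = 14.80/0.5341 = 27.71 mg/L.
Half-life 0.464 d → k = ln 2 / 0.464 = 1.494 d⁻¹.
Set 27.71·exp(−k·t) = 7.8 → t = ln(27.71/7.8)/k = 73320 s = 20.37 h.
Distance = v·t = 0.85·73320 = 62320 m = 62.32 km.

62.3 km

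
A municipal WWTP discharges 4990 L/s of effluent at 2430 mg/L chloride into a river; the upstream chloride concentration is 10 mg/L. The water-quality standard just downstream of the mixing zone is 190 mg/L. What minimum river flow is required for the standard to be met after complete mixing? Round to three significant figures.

62100 L/s

Set C_mix = 190: (Q·10.00 + 4990·2430) / (Q + 4990) = 190
→ Q = 4990·(2430 − 190)/(190 − 10.00) = 62100 L/s.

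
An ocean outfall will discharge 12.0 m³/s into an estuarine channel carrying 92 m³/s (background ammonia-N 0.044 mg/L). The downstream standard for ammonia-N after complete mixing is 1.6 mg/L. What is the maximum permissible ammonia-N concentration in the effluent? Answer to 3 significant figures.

13.5 mg/L

At the limit, (Qr·Cr + Qe·Cₑ)/(Qr + Qe) = 1.6:
Cₑ = (104.0·1.6 − 92.00·0.04400) / 12.00 = 13.53 mg/L.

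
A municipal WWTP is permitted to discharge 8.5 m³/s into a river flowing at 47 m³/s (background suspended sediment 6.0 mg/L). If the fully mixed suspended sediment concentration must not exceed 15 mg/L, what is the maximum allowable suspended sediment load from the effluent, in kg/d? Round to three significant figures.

Mass balance at the limit: 47.00·6.000 + 8.500·Cₑ = 55.50·15 → Cₑ = 64.76 mg/L.
Load = 8.500 m³/s × 64.76 g/m³ × 86 400 s/d = 47560 kg/d.

47600 kg/d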